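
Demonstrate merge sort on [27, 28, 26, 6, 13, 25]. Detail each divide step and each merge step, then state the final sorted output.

Merge sort trace:

Split: [27, 28, 26, 6, 13, 25] -> [27, 28, 26] and [6, 13, 25]
  Split: [27, 28, 26] -> [27] and [28, 26]
    Split: [28, 26] -> [28] and [26]
    Merge: [28] + [26] -> [26, 28]
  Merge: [27] + [26, 28] -> [26, 27, 28]
  Split: [6, 13, 25] -> [6] and [13, 25]
    Split: [13, 25] -> [13] and [25]
    Merge: [13] + [25] -> [13, 25]
  Merge: [6] + [13, 25] -> [6, 13, 25]
Merge: [26, 27, 28] + [6, 13, 25] -> [6, 13, 25, 26, 27, 28]

Final sorted array: [6, 13, 25, 26, 27, 28]

The merge sort proceeds by recursively splitting the array and merging sorted halves.
After all merges, the sorted array is [6, 13, 25, 26, 27, 28].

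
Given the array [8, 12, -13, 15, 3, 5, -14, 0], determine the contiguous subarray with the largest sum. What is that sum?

Using Kadane's algorithm on [8, 12, -13, 15, 3, 5, -14, 0]:

Scanning through the array:
Position 1 (value 12): max_ending_here = 20, max_so_far = 20
Position 2 (value -13): max_ending_here = 7, max_so_far = 20
Position 3 (value 15): max_ending_here = 22, max_so_far = 22
Position 4 (value 3): max_ending_here = 25, max_so_far = 25
Position 5 (value 5): max_ending_here = 30, max_so_far = 30
Position 6 (value -14): max_ending_here = 16, max_so_far = 30
Position 7 (value 0): max_ending_here = 16, max_so_far = 30

Maximum subarray: [8, 12, -13, 15, 3, 5]
Maximum sum: 30

The maximum subarray is [8, 12, -13, 15, 3, 5] with sum 30. This subarray runs from index 0 to index 5.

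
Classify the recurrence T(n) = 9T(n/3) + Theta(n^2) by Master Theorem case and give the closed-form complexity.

Master Theorem for T(n) = 9T(n/3) + O(n^2):

a = 9, b = 3, c = 2
log_b(a) = log_3(9) = 2.0000

Case 2: c = 2 = log_3(9) = 2.0000
T(n) = O(n^2 log n) = O(n^2 log n)

For T(n) = 9T(n/3) + O(n^2): log_3(9) = 2.0000. This is Case 2 of the Master Theorem (c = log_b(a), equal work at all levels), giving O(n^2 log n).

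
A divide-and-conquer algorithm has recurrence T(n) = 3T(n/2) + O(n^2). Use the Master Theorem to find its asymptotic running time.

Master Theorem for T(n) = 3T(n/2) + O(n^2):

a = 3, b = 2, c = 2
log_b(a) = log_2(3) = 1.5850

Case 3: c = 2 > log_2(3) = 1.5850
T(n) = O(n^2) = O(n^2)

For T(n) = 3T(n/2) + O(n^2): log_2(3) = 1.5850. This is Case 3 of the Master Theorem (c > log_b(a), work dominated by root), giving O(n^2).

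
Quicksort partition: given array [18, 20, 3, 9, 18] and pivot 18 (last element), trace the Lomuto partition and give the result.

Lomuto partition with pivot = 18:

Initial array: [18, 20, 3, 9, 18]

arr[0]=18 <= 18: swap with position 0, array becomes [18, 20, 3, 9, 18]
arr[1]=20 > 18: no swap
arr[2]=3 <= 18: swap with position 1, array becomes [18, 3, 20, 9, 18]
arr[3]=9 <= 18: swap with position 2, array becomes [18, 3, 9, 20, 18]

Place pivot at position 3: [18, 3, 9, 18, 20]
Pivot position: 3

After partitioning with pivot 18, the array becomes [18, 3, 9, 18, 20]. The pivot is placed at index 3. All elements to the left of the pivot are <= 18, and all elements to the right are > 18.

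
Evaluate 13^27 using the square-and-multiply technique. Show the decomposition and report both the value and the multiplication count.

Computing 13^27 by squaring (build up from 13^1; each line after the first costs one multiplication):

13^1 = 13
13^2 = (13^1)^2 = 13^2 = 169
13^3 = 13 * 13^2 = 13 * 169 = 2197
13^6 = (13^3)^2 = 2197^2 = 4826809
13^12 = (13^6)^2 = 4826809^2 = 23298085122481
13^13 = 13 * 13^12 = 13 * 23298085122481 = 302875106592253
13^26 = (13^13)^2 = 302875106592253^2 = 91733330193268616658399616009
13^27 = 13 * 13^26 = 13 * 91733330193268616658399616009 = 1192533292512492016559195008117

Result: 1192533292512492016559195008117
Multiplications needed: 7 (7 lines after 13^1)

13^27 = 1192533292512492016559195008117. Using exponentiation by squaring, this requires 7 multiplications. The key idea: if the exponent is even, square the half-power; if odd, multiply by the base once.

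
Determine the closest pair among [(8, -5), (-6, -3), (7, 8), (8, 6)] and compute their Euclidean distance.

Computing all pairwise distances among 4 points:

d((8, -5), (-6, -3)) = 14.1421
d((8, -5), (7, 8)) = 13.0384
d((8, -5), (8, 6)) = 11.0
d((-6, -3), (7, 8)) = 17.0294
d((-6, -3), (8, 6)) = 16.6433
d((7, 8), (8, 6)) = 2.2361 <-- minimum

Closest pair: (7, 8) and (8, 6) with distance 2.2361

The closest pair is (7, 8) and (8, 6) with Euclidean distance 2.2361. For 4 points, brute-force pairwise comparison is shown above. For large n, the divide-and-conquer algorithm (sort by x, recurse on halves, check the dividing strip) achieves O(n log n).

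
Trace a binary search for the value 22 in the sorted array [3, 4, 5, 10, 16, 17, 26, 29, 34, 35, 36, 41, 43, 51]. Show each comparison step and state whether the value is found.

Binary search for 22 in [3, 4, 5, 10, 16, 17, 26, 29, 34, 35, 36, 41, 43, 51]:

lo=0, hi=13, mid=6, arr[mid]=26 -> 26 > 22, search left half
lo=0, hi=5, mid=2, arr[mid]=5 -> 5 < 22, search right half
lo=3, hi=5, mid=4, arr[mid]=16 -> 16 < 22, search right half
lo=5, hi=5, mid=5, arr[mid]=17 -> 17 < 22, search right half
lo=6 > hi=5, target 22 not found

Binary search determines that 22 is not in the array after 4 comparisons. The search space was exhausted without finding the target.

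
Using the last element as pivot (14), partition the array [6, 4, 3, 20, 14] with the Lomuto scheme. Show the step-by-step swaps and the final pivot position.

Lomuto partition with pivot = 14:

Initial array: [6, 4, 3, 20, 14]

arr[0]=6 <= 14: swap with position 0, array becomes [6, 4, 3, 20, 14]
arr[1]=4 <= 14: swap with position 1, array becomes [6, 4, 3, 20, 14]
arr[2]=3 <= 14: swap with position 2, array becomes [6, 4, 3, 20, 14]
arr[3]=20 > 14: no swap

Place pivot at position 3: [6, 4, 3, 14, 20]
Pivot position: 3

After partitioning with pivot 14, the array becomes [6, 4, 3, 14, 20]. The pivot is placed at index 3. All elements to the left of the pivot are <= 14, and all elements to the right are > 14.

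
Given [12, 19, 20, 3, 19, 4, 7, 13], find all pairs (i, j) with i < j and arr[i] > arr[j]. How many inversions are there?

Finding inversions in [12, 19, 20, 3, 19, 4, 7, 13]:

(0, 3): arr[0]=12 > arr[3]=3
(0, 5): arr[0]=12 > arr[5]=4
(0, 6): arr[0]=12 > arr[6]=7
(1, 3): arr[1]=19 > arr[3]=3
(1, 5): arr[1]=19 > arr[5]=4
(1, 6): arr[1]=19 > arr[6]=7
(1, 7): arr[1]=19 > arr[7]=13
(2, 3): arr[2]=20 > arr[3]=3
(2, 4): arr[2]=20 > arr[4]=19
(2, 5): arr[2]=20 > arr[5]=4
(2, 6): arr[2]=20 > arr[6]=7
(2, 7): arr[2]=20 > arr[7]=13
(4, 5): arr[4]=19 > arr[5]=4
(4, 6): arr[4]=19 > arr[6]=7
(4, 7): arr[4]=19 > arr[7]=13

Total inversions: 15

The array has 15 inversion(s): (0,3), (0,5), (0,6), (1,3), (1,5), (1,6), (1,7), (2,3), (2,4), (2,5), (2,6), (2,7), (4,5), (4,6), (4,7). Each pair (i,j) satisfies i < j and arr[i] > arr[j].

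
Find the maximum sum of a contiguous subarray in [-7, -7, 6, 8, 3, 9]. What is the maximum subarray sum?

Using Kadane's algorithm on [-7, -7, 6, 8, 3, 9]:

Scanning through the array:
Position 1 (value -7): max_ending_here = -7, max_so_far = -7
Position 2 (value 6): max_ending_here = 6, max_so_far = 6
Position 3 (value 8): max_ending_here = 14, max_so_far = 14
Position 4 (value 3): max_ending_here = 17, max_so_far = 17
Position 5 (value 9): max_ending_here = 26, max_so_far = 26

Maximum subarray: [6, 8, 3, 9]
Maximum sum: 26

The maximum subarray is [6, 8, 3, 9] with sum 26. This subarray runs from index 2 to index 5.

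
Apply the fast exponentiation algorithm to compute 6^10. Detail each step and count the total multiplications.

Computing 6^10 by squaring (build up from 6^1; each line after the first costs one multiplication):

6^1 = 6
6^2 = (6^1)^2 = 6^2 = 36
6^4 = (6^2)^2 = 36^2 = 1296
6^5 = 6 * 6^4 = 6 * 1296 = 7776
6^10 = (6^5)^2 = 7776^2 = 60466176

Result: 60466176
Multiplications needed: 4 (4 lines after 6^1)

6^10 = 60466176. Using exponentiation by squaring, this requires 4 multiplications. The key idea: if the exponent is even, square the half-power; if odd, multiply by the base once.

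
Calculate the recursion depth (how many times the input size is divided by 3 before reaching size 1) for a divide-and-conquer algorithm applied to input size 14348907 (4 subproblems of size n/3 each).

For divide and conquer with division factor 3:

Problem sizes at each level:
Level 0: 14348907
Level 1: 4782969
Level 2: 1594323
Level 3: 531441
Level 4: 177147
Level 5: 59049
Level 6: 19683
Level 7: 6561
Level 8: 2187
Level 9: 729
Level 10: 243
Level 11: 81
Level 12: 27
Level 13: 9
Level 14: 3
Level 15: 1

The root is level 0 and the size-1 base case is level 15 (the tree spans levels 0 through 15, i.e. 16 levels counting the root), so the depth is the number of divisions: log_3(14348907) = 15

The recursion tree depth is log_3(14348907) = 15. At each level, the problem size is divided by 3, so it takes 15 divisions to reduce to a base case of size 1. The algorithm makes 4 recursive calls at each level.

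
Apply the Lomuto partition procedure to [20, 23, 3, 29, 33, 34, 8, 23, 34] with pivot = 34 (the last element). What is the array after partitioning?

Lomuto partition with pivot = 34:

Initial array: [20, 23, 3, 29, 33, 34, 8, 23, 34]

arr[0]=20 <= 34: swap with position 0, array becomes [20, 23, 3, 29, 33, 34, 8, 23, 34]
arr[1]=23 <= 34: swap with position 1, array becomes [20, 23, 3, 29, 33, 34, 8, 23, 34]
arr[2]=3 <= 34: swap with position 2, array becomes [20, 23, 3, 29, 33, 34, 8, 23, 34]
arr[3]=29 <= 34: swap with position 3, array becomes [20, 23, 3, 29, 33, 34, 8, 23, 34]
arr[4]=33 <= 34: swap with position 4, array becomes [20, 23, 3, 29, 33, 34, 8, 23, 34]
arr[5]=34 <= 34: swap with position 5, array becomes [20, 23, 3, 29, 33, 34, 8, 23, 34]
arr[6]=8 <= 34: swap with position 6, array becomes [20, 23, 3, 29, 33, 34, 8, 23, 34]
arr[7]=23 <= 34: swap with position 7, array becomes [20, 23, 3, 29, 33, 34, 8, 23, 34]

Place pivot at position 8: [20, 23, 3, 29, 33, 34, 8, 23, 34]
Pivot position: 8

After partitioning with pivot 34, the array becomes [20, 23, 3, 29, 33, 34, 8, 23, 34]. The pivot is placed at index 8. All elements to the left of the pivot are <= 34, and all elements to the right are > 34.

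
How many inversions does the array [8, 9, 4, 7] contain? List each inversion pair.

Finding inversions in [8, 9, 4, 7]:

(0, 2): arr[0]=8 > arr[2]=4
(0, 3): arr[0]=8 > arr[3]=7
(1, 2): arr[1]=9 > arr[2]=4
(1, 3): arr[1]=9 > arr[3]=7

Total inversions: 4

The array has 4 inversion(s): (0,2), (0,3), (1,2), (1,3). Each pair (i,j) satisfies i < j and arr[i] > arr[j].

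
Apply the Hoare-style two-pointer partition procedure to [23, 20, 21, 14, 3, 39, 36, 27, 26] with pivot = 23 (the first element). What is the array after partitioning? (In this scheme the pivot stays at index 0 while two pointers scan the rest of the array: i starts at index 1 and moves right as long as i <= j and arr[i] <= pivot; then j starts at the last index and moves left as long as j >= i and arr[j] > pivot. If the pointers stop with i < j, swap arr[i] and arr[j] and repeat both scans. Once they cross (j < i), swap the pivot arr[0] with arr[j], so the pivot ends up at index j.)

Hoare-style two-pointer partition with pivot = 23:

Initial array: [23, 20, 21, 14, 3, 39, 36, 27, 26]

Pointers start at i = 1, j = 8.
i ends at 5, j ends at 4: the pointers have crossed (j < i), so scanning stops.

Swap pivot arr[0] with arr[4] to place pivot at position 4: [3, 20, 21, 14, 23, 39, 36, 27, 26]
Pivot position: 4

After partitioning with pivot 23, the array becomes [3, 20, 21, 14, 23, 39, 36, 27, 26]. The pivot is placed at index 4. All elements to the left of the pivot are <= 23, and all elements to the right are > 23.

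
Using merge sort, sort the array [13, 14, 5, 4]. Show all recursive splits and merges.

Merge sort trace:

Split: [13, 14, 5, 4] -> [13, 14] and [5, 4]
  Split: [13, 14] -> [13] and [14]
  Merge: [13] + [14] -> [13, 14]
  Split: [5, 4] -> [5] and [4]
  Merge: [5] + [4] -> [4, 5]
Merge: [13, 14] + [4, 5] -> [4, 5, 13, 14]

Final sorted array: [4, 5, 13, 14]

The merge sort proceeds by recursively splitting the array and merging sorted halves.
After all merges, the sorted array is [4, 5, 13, 14].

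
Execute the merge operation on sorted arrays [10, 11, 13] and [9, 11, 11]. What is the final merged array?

Merging process:

Compare 10 vs 9: take 9 from right. Merged: [9]
Compare 10 vs 11: take 10 from left. Merged: [9, 10]
Compare 11 vs 11: take 11 from left. Merged: [9, 10, 11]
Compare 13 vs 11: take 11 from right. Merged: [9, 10, 11, 11]
Compare 13 vs 11: take 11 from right. Merged: [9, 10, 11, 11, 11]
Append remaining from left: [13]. Merged: [9, 10, 11, 11, 11, 13]

Final merged array: [9, 10, 11, 11, 11, 13]
Total comparisons: 5

The merged array is [9, 10, 11, 11, 11, 13], requiring 5 comparisons. The merge step runs in O(n) time where n is the total number of elements.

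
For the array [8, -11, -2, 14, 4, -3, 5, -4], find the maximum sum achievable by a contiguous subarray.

Using Kadane's algorithm on [8, -11, -2, 14, 4, -3, 5, -4]:

Scanning through the array:
Position 1 (value -11): max_ending_here = -3, max_so_far = 8
Position 2 (value -2): max_ending_here = -2, max_so_far = 8
Position 3 (value 14): max_ending_here = 14, max_so_far = 14
Position 4 (value 4): max_ending_here = 18, max_so_far = 18
Position 5 (value -3): max_ending_here = 15, max_so_far = 18
Position 6 (value 5): max_ending_here = 20, max_so_far = 20
Position 7 (value -4): max_ending_here = 16, max_so_far = 20

Maximum subarray: [14, 4, -3, 5]
Maximum sum: 20

The maximum subarray is [14, 4, -3, 5] with sum 20. This subarray runs from index 3 to index 6.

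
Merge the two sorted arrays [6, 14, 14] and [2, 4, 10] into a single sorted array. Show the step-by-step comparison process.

Merging process:

Compare 6 vs 2: take 2 from right. Merged: [2]
Compare 6 vs 4: take 4 from right. Merged: [2, 4]
Compare 6 vs 10: take 6 from left. Merged: [2, 4, 6]
Compare 14 vs 10: take 10 from right. Merged: [2, 4, 6, 10]
Append remaining from left: [14, 14]. Merged: [2, 4, 6, 10, 14, 14]

Final merged array: [2, 4, 6, 10, 14, 14]
Total comparisons: 4

The merged array is [2, 4, 6, 10, 14, 14], requiring 4 comparisons. The merge step runs in O(n) time where n is the total number of elements.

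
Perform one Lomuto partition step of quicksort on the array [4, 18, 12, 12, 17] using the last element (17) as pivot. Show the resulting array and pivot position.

Lomuto partition with pivot = 17:

Initial array: [4, 18, 12, 12, 17]

arr[0]=4 <= 17: swap with position 0, array becomes [4, 18, 12, 12, 17]
arr[1]=18 > 17: no swap
arr[2]=12 <= 17: swap with position 1, array becomes [4, 12, 18, 12, 17]
arr[3]=12 <= 17: swap with position 2, array becomes [4, 12, 12, 18, 17]

Place pivot at position 3: [4, 12, 12, 17, 18]
Pivot position: 3

After partitioning with pivot 17, the array becomes [4, 12, 12, 17, 18]. The pivot is placed at index 3. All elements to the left of the pivot are <= 17, and all elements to the right are > 17.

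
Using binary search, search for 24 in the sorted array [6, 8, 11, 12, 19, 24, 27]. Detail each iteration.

Binary search for 24 in [6, 8, 11, 12, 19, 24, 27]:

lo=0, hi=6, mid=3, arr[mid]=12 -> 12 < 24, search right half
lo=4, hi=6, mid=5, arr[mid]=24 -> Found target at index 5!

Binary search finds 24 at index 5 after 2 comparisons. The search repeatedly halves the search space by comparing with the middle element.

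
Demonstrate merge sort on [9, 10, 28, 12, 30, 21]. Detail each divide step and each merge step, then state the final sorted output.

Merge sort trace:

Split: [9, 10, 28, 12, 30, 21] -> [9, 10, 28] and [12, 30, 21]
  Split: [9, 10, 28] -> [9] and [10, 28]
    Split: [10, 28] -> [10] and [28]
    Merge: [10] + [28] -> [10, 28]
  Merge: [9] + [10, 28] -> [9, 10, 28]
  Split: [12, 30, 21] -> [12] and [30, 21]
    Split: [30, 21] -> [30] and [21]
    Merge: [30] + [21] -> [21, 30]
  Merge: [12] + [21, 30] -> [12, 21, 30]
Merge: [9, 10, 28] + [12, 21, 30] -> [9, 10, 12, 21, 28, 30]

Final sorted array: [9, 10, 12, 21, 28, 30]

The merge sort proceeds by recursively splitting the array and merging sorted halves.
After all merges, the sorted array is [9, 10, 12, 21, 28, 30].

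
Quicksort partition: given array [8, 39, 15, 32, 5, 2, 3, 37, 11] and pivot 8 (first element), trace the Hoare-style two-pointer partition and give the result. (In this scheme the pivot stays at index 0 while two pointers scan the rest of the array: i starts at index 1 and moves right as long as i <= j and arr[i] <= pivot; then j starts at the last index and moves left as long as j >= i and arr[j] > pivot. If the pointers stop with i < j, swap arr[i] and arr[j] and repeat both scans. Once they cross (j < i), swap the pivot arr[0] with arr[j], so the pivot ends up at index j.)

Hoare-style two-pointer partition with pivot = 8:

Initial array: [8, 39, 15, 32, 5, 2, 3, 37, 11]

Pointers start at i = 1, j = 8.
i stops at index 1 (arr[1]=39 > 8), j stops at index 6 (arr[6]=3 <= 8): swap arr[1] and arr[6], array becomes [8, 3, 15, 32, 5, 2, 39, 37, 11]
i stops at index 2 (arr[2]=15 > 8), j stops at index 5 (arr[5]=2 <= 8): swap arr[2] and arr[5], array becomes [8, 3, 2, 32, 5, 15, 39, 37, 11]
i stops at index 3 (arr[3]=32 > 8), j stops at index 4 (arr[4]=5 <= 8): swap arr[3] and arr[4], array becomes [8, 3, 2, 5, 32, 15, 39, 37, 11]
i ends at 4, j ends at 3: the pointers have crossed (j < i), so scanning stops.

Swap pivot arr[0] with arr[3] to place pivot at position 3: [5, 3, 2, 8, 32, 15, 39, 37, 11]
Pivot position: 3

After partitioning with pivot 8, the array becomes [5, 3, 2, 8, 32, 15, 39, 37, 11]. The pivot is placed at index 3. All elements to the left of the pivot are <= 8, and all elements to the right are > 8.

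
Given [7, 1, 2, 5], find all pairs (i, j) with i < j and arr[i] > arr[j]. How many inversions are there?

Finding inversions in [7, 1, 2, 5]:

(0, 1): arr[0]=7 > arr[1]=1
(0, 2): arr[0]=7 > arr[2]=2
(0, 3): arr[0]=7 > arr[3]=5

Total inversions: 3

The array has 3 inversion(s): (0,1), (0,2), (0,3). Each pair (i,j) satisfies i < j and arr[i] > arr[j].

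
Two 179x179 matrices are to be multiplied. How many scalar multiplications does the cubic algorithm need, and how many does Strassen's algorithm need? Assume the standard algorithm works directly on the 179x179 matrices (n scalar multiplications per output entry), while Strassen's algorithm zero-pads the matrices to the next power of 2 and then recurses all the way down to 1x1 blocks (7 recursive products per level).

Matrix multiplication for 179x179 matrices:

Strassen's algorithm requires power-of-2 dimensions. Pad 179x179 to 256x256 (next power of 2).

Standard algorithm: 179^3 = 5735339 multiplications
Strassen's algorithm: 7^(log2(256)) = 7^8 = 5764801 multiplications
Difference: 5735339 - 5764801 = -29462 (Strassen uses MORE here due to padding overhead — for small or just-over-power-of-2 n, padding can outweigh the per-level savings)

Standard: 5735339 multiplications (179^3). Strassen: 5764801 multiplications (7^8, after padding to 256x256). Strassen reduces 8 recursive multiplications to 7 at each level.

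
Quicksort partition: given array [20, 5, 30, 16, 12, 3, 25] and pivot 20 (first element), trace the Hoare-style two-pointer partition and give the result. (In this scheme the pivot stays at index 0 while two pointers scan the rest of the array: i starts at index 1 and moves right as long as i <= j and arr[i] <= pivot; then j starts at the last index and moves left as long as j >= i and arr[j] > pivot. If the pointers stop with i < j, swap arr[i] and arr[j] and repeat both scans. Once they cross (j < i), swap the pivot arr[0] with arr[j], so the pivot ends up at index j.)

Hoare-style two-pointer partition with pivot = 20:

Initial array: [20, 5, 30, 16, 12, 3, 25]

Pointers start at i = 1, j = 6.
i stops at index 2 (arr[2]=30 > 20), j stops at index 5 (arr[5]=3 <= 20): swap arr[2] and arr[5], array becomes [20, 5, 3, 16, 12, 30, 25]
i ends at 5, j ends at 4: the pointers have crossed (j < i), so scanning stops.

Swap pivot arr[0] with arr[4] to place pivot at position 4: [12, 5, 3, 16, 20, 30, 25]
Pivot position: 4

After partitioning with pivot 20, the array becomes [12, 5, 3, 16, 20, 30, 25]. The pivot is placed at index 4. All elements to the left of the pivot are <= 20, and all elements to the right are > 20.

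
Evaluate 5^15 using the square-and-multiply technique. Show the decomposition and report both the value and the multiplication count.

Computing 5^15 by squaring (build up from 5^1; each line after the first costs one multiplication):

5^1 = 5
5^2 = (5^1)^2 = 5^2 = 25
5^3 = 5 * 5^2 = 5 * 25 = 125
5^6 = (5^3)^2 = 125^2 = 15625
5^7 = 5 * 5^6 = 5 * 15625 = 78125
5^14 = (5^7)^2 = 78125^2 = 6103515625
5^15 = 5 * 5^14 = 5 * 6103515625 = 30517578125

Result: 30517578125
Multiplications needed: 6 (6 lines after 5^1)

5^15 = 30517578125. Using exponentiation by squaring, this requires 6 multiplications. The key idea: if the exponent is even, square the half-power; if odd, multiply by the base once.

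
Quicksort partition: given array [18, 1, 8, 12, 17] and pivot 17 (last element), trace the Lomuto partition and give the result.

Lomuto partition with pivot = 17:

Initial array: [18, 1, 8, 12, 17]

arr[0]=18 > 17: no swap
arr[1]=1 <= 17: swap with position 0, array becomes [1, 18, 8, 12, 17]
arr[2]=8 <= 17: swap with position 1, array becomes [1, 8, 18, 12, 17]
arr[3]=12 <= 17: swap with position 2, array becomes [1, 8, 12, 18, 17]

Place pivot at position 3: [1, 8, 12, 17, 18]
Pivot position: 3

After partitioning with pivot 17, the array becomes [1, 8, 12, 17, 18]. The pivot is placed at index 3. All elements to the left of the pivot are <= 17, and all elements to the right are > 17.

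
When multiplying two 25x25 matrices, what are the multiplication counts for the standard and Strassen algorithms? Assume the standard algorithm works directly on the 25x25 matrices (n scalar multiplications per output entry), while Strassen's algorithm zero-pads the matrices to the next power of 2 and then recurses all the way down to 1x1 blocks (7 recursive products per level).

Matrix multiplication for 25x25 matrices:

Strassen's algorithm requires power-of-2 dimensions. Pad 25x25 to 32x32 (next power of 2).

Standard algorithm: 25^3 = 15625 multiplications
Strassen's algorithm: 7^(log2(32)) = 7^5 = 16807 multiplications
Difference: 15625 - 16807 = -1182 (Strassen uses MORE here due to padding overhead — for small or just-over-power-of-2 n, padding can outweigh the per-level savings)

Standard: 15625 multiplications (25^3). Strassen: 16807 multiplications (7^5, after padding to 32x32). Strassen reduces 8 recursive multiplications to 7 at each level.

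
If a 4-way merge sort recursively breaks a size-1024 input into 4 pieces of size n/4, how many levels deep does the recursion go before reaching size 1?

For divide and conquer with division factor 4:

Problem sizes at each level:
Level 0: 1024
Level 1: 256
Level 2: 64
Level 3: 16
Level 4: 4
Level 5: 1

The root is level 0 and the size-1 base case is level 5 (the tree spans levels 0 through 5, i.e. 6 levels counting the root), so the depth is the number of divisions: log_4(1024) = 5

The recursion tree depth is log_4(1024) = 5. At each level, the problem size is divided by 4, so it takes 5 divisions to reduce to a base case of size 1. The algorithm makes 4 recursive calls at each level.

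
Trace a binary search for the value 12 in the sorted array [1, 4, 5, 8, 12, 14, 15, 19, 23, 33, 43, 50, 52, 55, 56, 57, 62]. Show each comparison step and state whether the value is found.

Binary search for 12 in [1, 4, 5, 8, 12, 14, 15, 19, 23, 33, 43, 50, 52, 55, 56, 57, 62]:

lo=0, hi=16, mid=8, arr[mid]=23 -> 23 > 12, search left half
lo=0, hi=7, mid=3, arr[mid]=8 -> 8 < 12, search right half
lo=4, hi=7, mid=5, arr[mid]=14 -> 14 > 12, search left half
lo=4, hi=4, mid=4, arr[mid]=12 -> Found target at index 4!

Binary search finds 12 at index 4 after 4 comparisons. The search repeatedly halves the search space by comparing with the middle element.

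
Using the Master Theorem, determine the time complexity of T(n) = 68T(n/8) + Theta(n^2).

Master Theorem for T(n) = 68T(n/8) + O(n^2):

a = 68, b = 8, c = 2
log_b(a) = log_8(68) = 2.0292

Case 1: c = 2 < log_8(68) = 2.0292
T(n) = O(n^(log_8 68))

For T(n) = 68T(n/8) + O(n^2): log_8(68) = 2.0292. This is Case 1 of the Master Theorem (c < log_b(a), work dominated by leaves), giving O(n^(log_8 68)).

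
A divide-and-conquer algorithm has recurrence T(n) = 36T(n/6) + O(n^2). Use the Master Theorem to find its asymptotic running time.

Master Theorem for T(n) = 36T(n/6) + O(n^2):

a = 36, b = 6, c = 2
log_b(a) = log_6(36) = 2.0000

Case 2: c = 2 = log_6(36) = 2.0000
T(n) = O(n^2 log n) = O(n^2 log n)

For T(n) = 36T(n/6) + O(n^2): log_6(36) = 2.0000. This is Case 2 of the Master Theorem (c = log_b(a), equal work at all levels), giving O(n^2 log n).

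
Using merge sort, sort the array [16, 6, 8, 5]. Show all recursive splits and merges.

Merge sort trace:

Split: [16, 6, 8, 5] -> [16, 6] and [8, 5]
  Split: [16, 6] -> [16] and [6]
  Merge: [16] + [6] -> [6, 16]
  Split: [8, 5] -> [8] and [5]
  Merge: [8] + [5] -> [5, 8]
Merge: [6, 16] + [5, 8] -> [5, 6, 8, 16]

Final sorted array: [5, 6, 8, 16]

The merge sort proceeds by recursively splitting the array and merging sorted halves.
After all merges, the sorted array is [5, 6, 8, 16].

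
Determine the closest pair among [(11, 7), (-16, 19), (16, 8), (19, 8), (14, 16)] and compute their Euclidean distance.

Computing all pairwise distances among 5 points:

d((11, 7), (-16, 19)) = 29.5466
d((11, 7), (16, 8)) = 5.099
d((11, 7), (19, 8)) = 8.0623
d((11, 7), (14, 16)) = 9.4868
d((-16, 19), (16, 8)) = 33.8378
d((-16, 19), (19, 8)) = 36.6879
d((-16, 19), (14, 16)) = 30.1496
d((16, 8), (19, 8)) = 3.0 <-- minimum
d((16, 8), (14, 16)) = 8.2462
d((19, 8), (14, 16)) = 9.434

Closest pair: (16, 8) and (19, 8) with distance 3.0

The closest pair is (16, 8) and (19, 8) with Euclidean distance 3.0. For 5 points, brute-force pairwise comparison is shown above. For large n, the divide-and-conquer algorithm (sort by x, recurse on halves, check the dividing strip) achieves O(n log n).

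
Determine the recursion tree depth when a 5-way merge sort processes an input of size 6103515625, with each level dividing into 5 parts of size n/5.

For divide and conquer with division factor 5:

Problem sizes at each level:
Level 0: 6103515625
Level 1: 1220703125
Level 2: 244140625
Level 3: 48828125
Level 4: 9765625
Level 5: 1953125
Level 6: 390625
Level 7: 78125
Level 8: 15625
Level 9: 3125
Level 10: 625
Level 11: 125
Level 12: 25
Level 13: 5
Level 14: 1

The root is level 0 and the size-1 base case is level 14 (the tree spans levels 0 through 14, i.e. 15 levels counting the root), so the depth is the number of divisions: log_5(6103515625) = 14

The recursion tree depth is log_5(6103515625) = 14. At each level, the problem size is divided by 5, so it takes 14 divisions to reduce to a base case of size 1. The algorithm makes 5 recursive calls at each level.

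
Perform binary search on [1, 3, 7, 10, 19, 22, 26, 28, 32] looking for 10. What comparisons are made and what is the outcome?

Binary search for 10 in [1, 3, 7, 10, 19, 22, 26, 28, 32]:

lo=0, hi=8, mid=4, arr[mid]=19 -> 19 > 10, search left half
lo=0, hi=3, mid=1, arr[mid]=3 -> 3 < 10, search right half
lo=2, hi=3, mid=2, arr[mid]=7 -> 7 < 10, search right half
lo=3, hi=3, mid=3, arr[mid]=10 -> Found target at index 3!

Binary search finds 10 at index 3 after 4 comparisons. The search repeatedly halves the search space by comparing with the middle element.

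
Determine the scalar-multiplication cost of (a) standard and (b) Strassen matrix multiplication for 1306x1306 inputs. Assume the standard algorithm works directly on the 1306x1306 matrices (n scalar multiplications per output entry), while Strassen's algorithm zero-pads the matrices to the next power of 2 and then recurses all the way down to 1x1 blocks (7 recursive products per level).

Matrix multiplication for 1306x1306 matrices:

Strassen's algorithm requires power-of-2 dimensions. Pad 1306x1306 to 2048x2048 (next power of 2).

Standard algorithm: 1306^3 = 2227560616 multiplications
Strassen's algorithm: 7^(log2(2048)) = 7^11 = 1977326743 multiplications
Savings: 2227560616 - 1977326743 = 250233873 multiplications

Standard: 2227560616 multiplications (1306^3). Strassen: 1977326743 multiplications (7^11, after padding to 2048x2048). Strassen reduces 8 recursive multiplications to 7 at each level.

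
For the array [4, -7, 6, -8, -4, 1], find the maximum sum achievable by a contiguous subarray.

Using Kadane's algorithm on [4, -7, 6, -8, -4, 1]:

Scanning through the array:
Position 1 (value -7): max_ending_here = -3, max_so_far = 4
Position 2 (value 6): max_ending_here = 6, max_so_far = 6
Position 3 (value -8): max_ending_here = -2, max_so_far = 6
Position 4 (value -4): max_ending_here = -4, max_so_far = 6
Position 5 (value 1): max_ending_here = 1, max_so_far = 6

Maximum subarray: [6]
Maximum sum: 6

The maximum subarray is [6] with sum 6. This subarray runs from index 2 to index 2.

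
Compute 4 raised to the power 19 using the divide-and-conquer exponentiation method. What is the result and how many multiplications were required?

Computing 4^19 by squaring (build up from 4^1; each line after the first costs one multiplication):

4^1 = 4
4^2 = (4^1)^2 = 4^2 = 16
4^4 = (4^2)^2 = 16^2 = 256
4^8 = (4^4)^2 = 256^2 = 65536
4^9 = 4 * 4^8 = 4 * 65536 = 262144
4^18 = (4^9)^2 = 262144^2 = 68719476736
4^19 = 4 * 4^18 = 4 * 68719476736 = 274877906944

Result: 274877906944
Multiplications needed: 6 (6 lines after 4^1)

4^19 = 274877906944. Using exponentiation by squaring, this requires 6 multiplications. The key idea: if the exponent is even, square the half-power; if odd, multiply by the base once.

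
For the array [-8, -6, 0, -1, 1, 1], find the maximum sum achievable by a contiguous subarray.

Using Kadane's algorithm on [-8, -6, 0, -1, 1, 1]:

Scanning through the array:
Position 1 (value -6): max_ending_here = -6, max_so_far = -6
Position 2 (value 0): max_ending_here = 0, max_so_far = 0
Position 3 (value -1): max_ending_here = -1, max_so_far = 0
Position 4 (value 1): max_ending_here = 1, max_so_far = 1
Position 5 (value 1): max_ending_here = 2, max_so_far = 2

Maximum subarray: [1, 1]
Maximum sum: 2

The maximum subarray is [1, 1] with sum 2. This subarray runs from index 4 to index 5.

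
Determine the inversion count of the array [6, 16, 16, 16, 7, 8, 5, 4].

Finding inversions in [6, 16, 16, 16, 7, 8, 5, 4]:

(0, 6): arr[0]=6 > arr[6]=5
(0, 7): arr[0]=6 > arr[7]=4
(1, 4): arr[1]=16 > arr[4]=7
(1, 5): arr[1]=16 > arr[5]=8
(1, 6): arr[1]=16 > arr[6]=5
(1, 7): arr[1]=16 > arr[7]=4
(2, 4): arr[2]=16 > arr[4]=7
(2, 5): arr[2]=16 > arr[5]=8
(2, 6): arr[2]=16 > arr[6]=5
(2, 7): arr[2]=16 > arr[7]=4
(3, 4): arr[3]=16 > arr[4]=7
(3, 5): arr[3]=16 > arr[5]=8
(3, 6): arr[3]=16 > arr[6]=5
(3, 7): arr[3]=16 > arr[7]=4
(4, 6): arr[4]=7 > arr[6]=5
(4, 7): arr[4]=7 > arr[7]=4
(5, 6): arr[5]=8 > arr[6]=5
(5, 7): arr[5]=8 > arr[7]=4
(6, 7): arr[6]=5 > arr[7]=4

Total inversions: 19

The array has 19 inversion(s): (0,6), (0,7), (1,4), (1,5), (1,6), (1,7), (2,4), (2,5), (2,6), (2,7), (3,4), (3,5), (3,6), (3,7), (4,6), (4,7), (5,6), (5,7), (6,7). Each pair (i,j) satisfies i < j and arr[i] > arr[j].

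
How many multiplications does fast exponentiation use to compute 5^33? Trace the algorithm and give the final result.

Computing 5^33 by squaring (build up from 5^1; each line after the first costs one multiplication):

5^1 = 5
5^2 = (5^1)^2 = 5^2 = 25
5^4 = (5^2)^2 = 25^2 = 625
5^8 = (5^4)^2 = 625^2 = 390625
5^16 = (5^8)^2 = 390625^2 = 152587890625
5^32 = (5^16)^2 = 152587890625^2 = 23283064365386962890625
5^33 = 5 * 5^32 = 5 * 23283064365386962890625 = 116415321826934814453125

Result: 116415321826934814453125
Multiplications needed: 6 (6 lines after 5^1)

5^33 = 116415321826934814453125. Using exponentiation by squaring, this requires 6 multiplications. The key idea: if the exponent is even, square the half-power; if odd, multiply by the base once.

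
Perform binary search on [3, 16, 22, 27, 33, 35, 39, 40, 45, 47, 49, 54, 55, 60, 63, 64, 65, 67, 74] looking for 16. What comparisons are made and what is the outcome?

Binary search for 16 in [3, 16, 22, 27, 33, 35, 39, 40, 45, 47, 49, 54, 55, 60, 63, 64, 65, 67, 74]:

lo=0, hi=18, mid=9, arr[mid]=47 -> 47 > 16, search left half
lo=0, hi=8, mid=4, arr[mid]=33 -> 33 > 16, search left half
lo=0, hi=3, mid=1, arr[mid]=16 -> Found target at index 1!

Binary search finds 16 at index 1 after 3 comparisons. The search repeatedly halves the search space by comparing with the middle element.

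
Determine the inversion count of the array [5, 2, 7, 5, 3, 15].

Finding inversions in [5, 2, 7, 5, 3, 15]:

(0, 1): arr[0]=5 > arr[1]=2
(0, 4): arr[0]=5 > arr[4]=3
(2, 3): arr[2]=7 > arr[3]=5
(2, 4): arr[2]=7 > arr[4]=3
(3, 4): arr[3]=5 > arr[4]=3

Total inversions: 5

The array has 5 inversion(s): (0,1), (0,4), (2,3), (2,4), (3,4). Each pair (i,j) satisfies i < j and arr[i] > arr[j].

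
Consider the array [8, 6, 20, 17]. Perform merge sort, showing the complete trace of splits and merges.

Merge sort trace:

Split: [8, 6, 20, 17] -> [8, 6] and [20, 17]
  Split: [8, 6] -> [8] and [6]
  Merge: [8] + [6] -> [6, 8]
  Split: [20, 17] -> [20] and [17]
  Merge: [20] + [17] -> [17, 20]
Merge: [6, 8] + [17, 20] -> [6, 8, 17, 20]

Final sorted array: [6, 8, 17, 20]

The merge sort proceeds by recursively splitting the array and merging sorted halves.
After all merges, the sorted array is [6, 8, 17, 20].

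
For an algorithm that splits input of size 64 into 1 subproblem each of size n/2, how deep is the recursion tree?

For divide and conquer with division factor 2:

Problem sizes at each level:
Level 0: 64
Level 1: 32
Level 2: 16
Level 3: 8
Level 4: 4
Level 5: 2
Level 6: 1

The root is level 0 and the size-1 base case is level 6 (the tree spans levels 0 through 6, i.e. 7 levels counting the root), so the depth is the number of divisions: log_2(64) = 6

The recursion tree depth is log_2(64) = 6. At each level, the problem size is divided by 2, so it takes 6 divisions to reduce to a base case of size 1. The algorithm makes 1 recursive call at each level.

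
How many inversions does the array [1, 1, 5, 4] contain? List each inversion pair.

Finding inversions in [1, 1, 5, 4]:

(2, 3): arr[2]=5 > arr[3]=4

Total inversions: 1

The array has 1 inversion(s): (2,3). Each pair (i,j) satisfies i < j and arr[i] > arr[j].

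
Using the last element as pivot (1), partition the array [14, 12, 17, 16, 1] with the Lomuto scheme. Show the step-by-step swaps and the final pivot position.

Lomuto partition with pivot = 1:

Initial array: [14, 12, 17, 16, 1]

arr[0]=14 > 1: no swap
arr[1]=12 > 1: no swap
arr[2]=17 > 1: no swap
arr[3]=16 > 1: no swap

Place pivot at position 0: [1, 12, 17, 16, 14]
Pivot position: 0

After partitioning with pivot 1, the array becomes [1, 12, 17, 16, 14]. The pivot is placed at index 0. All elements to the left of the pivot are <= 1, and all elements to the right are > 1.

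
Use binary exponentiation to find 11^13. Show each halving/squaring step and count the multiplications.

Computing 11^13 by squaring (build up from 11^1; each line after the first costs one multiplication):

11^1 = 11
11^2 = (11^1)^2 = 11^2 = 121
11^3 = 11 * 11^2 = 11 * 121 = 1331
11^6 = (11^3)^2 = 1331^2 = 1771561
11^12 = (11^6)^2 = 1771561^2 = 3138428376721
11^13 = 11 * 11^12 = 11 * 3138428376721 = 34522712143931

Result: 34522712143931
Multiplications needed: 5 (5 lines after 11^1)

11^13 = 34522712143931. Using exponentiation by squaring, this requires 5 multiplications. The key idea: if the exponent is even, square the half-power; if odd, multiply by the base once.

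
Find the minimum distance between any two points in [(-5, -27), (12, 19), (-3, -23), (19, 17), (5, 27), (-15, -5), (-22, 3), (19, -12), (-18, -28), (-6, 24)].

Computing all pairwise distances among 10 points:

d((-5, -27), (12, 19)) = 49.0408
d((-5, -27), (-3, -23)) = 4.4721 <-- minimum
d((-5, -27), (19, 17)) = 50.1199
d((-5, -27), (5, 27)) = 54.9181
d((-5, -27), (-15, -5)) = 24.1661
d((-5, -27), (-22, 3)) = 34.4819
d((-5, -27), (19, -12)) = 28.3019
d((-5, -27), (-18, -28)) = 13.0384
d((-5, -27), (-6, 24)) = 51.0098
d((12, 19), (-3, -23)) = 44.5982
d((12, 19), (19, 17)) = 7.2801
d((12, 19), (5, 27)) = 10.6301
d((12, 19), (-15, -5)) = 36.1248
d((12, 19), (-22, 3)) = 37.5766
d((12, 19), (19, -12)) = 31.7805
d((12, 19), (-18, -28)) = 55.7584
d((12, 19), (-6, 24)) = 18.6815
d((-3, -23), (19, 17)) = 45.6508
d((-3, -23), (5, 27)) = 50.636
d((-3, -23), (-15, -5)) = 21.6333
d((-3, -23), (-22, 3)) = 32.2025
d((-3, -23), (19, -12)) = 24.5967
d((-3, -23), (-18, -28)) = 15.8114
d((-3, -23), (-6, 24)) = 47.0956
d((19, 17), (5, 27)) = 17.2047
d((19, 17), (-15, -5)) = 40.4969
d((19, 17), (-22, 3)) = 43.3244
d((19, 17), (19, -12)) = 29.0
d((19, 17), (-18, -28)) = 58.258
d((19, 17), (-6, 24)) = 25.9615
d((5, 27), (-15, -5)) = 37.7359
d((5, 27), (-22, 3)) = 36.1248
d((5, 27), (19, -12)) = 41.4367
d((5, 27), (-18, -28)) = 59.6154
d((5, 27), (-6, 24)) = 11.4018
d((-15, -5), (-22, 3)) = 10.6301
d((-15, -5), (19, -12)) = 34.7131
d((-15, -5), (-18, -28)) = 23.1948
d((-15, -5), (-6, 24)) = 30.3645
d((-22, 3), (19, -12)) = 43.6578
d((-22, 3), (-18, -28)) = 31.257
d((-22, 3), (-6, 24)) = 26.4008
d((19, -12), (-18, -28)) = 40.3113
d((19, -12), (-6, 24)) = 43.8292
d((-18, -28), (-6, 24)) = 53.3667

Closest pair: (-5, -27) and (-3, -23) with distance 4.4721

The closest pair is (-5, -27) and (-3, -23) with Euclidean distance 4.4721. For 10 points, brute-force pairwise comparison is shown above. For large n, the divide-and-conquer algorithm (sort by x, recurse on halves, check the dividing strip) achieves O(n log n).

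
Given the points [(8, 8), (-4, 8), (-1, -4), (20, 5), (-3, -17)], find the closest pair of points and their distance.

Computing all pairwise distances among 5 points:

d((8, 8), (-4, 8)) = 12.0 <-- minimum
d((8, 8), (-1, -4)) = 15.0
d((8, 8), (20, 5)) = 12.3693
d((8, 8), (-3, -17)) = 27.313
d((-4, 8), (-1, -4)) = 12.3693
d((-4, 8), (20, 5)) = 24.1868
d((-4, 8), (-3, -17)) = 25.02
d((-1, -4), (20, 5)) = 22.8473
d((-1, -4), (-3, -17)) = 13.1529
d((20, 5), (-3, -17)) = 31.8277

Closest pair: (8, 8) and (-4, 8) with distance 12.0

The closest pair is (8, 8) and (-4, 8) with Euclidean distance 12.0. For 5 points, brute-force pairwise comparison is shown above. For large n, the divide-and-conquer algorithm (sort by x, recurse on halves, check the dividing strip) achieves O(n log n).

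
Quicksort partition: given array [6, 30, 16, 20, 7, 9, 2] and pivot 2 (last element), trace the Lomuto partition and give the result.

Lomuto partition with pivot = 2:

Initial array: [6, 30, 16, 20, 7, 9, 2]

arr[0]=6 > 2: no swap
arr[1]=30 > 2: no swap
arr[2]=16 > 2: no swap
arr[3]=20 > 2: no swap
arr[4]=7 > 2: no swap
arr[5]=9 > 2: no swap

Place pivot at position 0: [2, 30, 16, 20, 7, 9, 6]
Pivot position: 0

After partitioning with pivot 2, the array becomes [2, 30, 16, 20, 7, 9, 6]. The pivot is placed at index 0. All elements to the left of the pivot are <= 2, and all elements to the right are > 2.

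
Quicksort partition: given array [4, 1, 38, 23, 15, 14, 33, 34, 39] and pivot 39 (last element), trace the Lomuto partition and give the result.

Lomuto partition with pivot = 39:

Initial array: [4, 1, 38, 23, 15, 14, 33, 34, 39]

arr[0]=4 <= 39: swap with position 0, array becomes [4, 1, 38, 23, 15, 14, 33, 34, 39]
arr[1]=1 <= 39: swap with position 1, array becomes [4, 1, 38, 23, 15, 14, 33, 34, 39]
arr[2]=38 <= 39: swap with position 2, array becomes [4, 1, 38, 23, 15, 14, 33, 34, 39]
arr[3]=23 <= 39: swap with position 3, array becomes [4, 1, 38, 23, 15, 14, 33, 34, 39]
arr[4]=15 <= 39: swap with position 4, array becomes [4, 1, 38, 23, 15, 14, 33, 34, 39]
arr[5]=14 <= 39: swap with position 5, array becomes [4, 1, 38, 23, 15, 14, 33, 34, 39]
arr[6]=33 <= 39: swap with position 6, array becomes [4, 1, 38, 23, 15, 14, 33, 34, 39]
arr[7]=34 <= 39: swap with position 7, array becomes [4, 1, 38, 23, 15, 14, 33, 34, 39]

Place pivot at position 8: [4, 1, 38, 23, 15, 14, 33, 34, 39]
Pivot position: 8

After partitioning with pivot 39, the array becomes [4, 1, 38, 23, 15, 14, 33, 34, 39]. The pivot is placed at index 8. All elements to the left of the pivot are <= 39, and all elements to the right are > 39.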